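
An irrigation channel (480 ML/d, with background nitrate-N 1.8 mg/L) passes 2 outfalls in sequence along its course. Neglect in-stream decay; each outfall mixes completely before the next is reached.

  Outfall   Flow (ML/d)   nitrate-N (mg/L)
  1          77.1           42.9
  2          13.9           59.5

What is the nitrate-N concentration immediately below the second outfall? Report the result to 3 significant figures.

8.75 mg/L

Outfall 1: combined Q = 557.1 ML/d; C = (480.0·1.800 + 77.10·42.90)/557.1 = 7.488 mg/L.
Outfall 2: combined Q = 571.0 ML/d; C = (557.1·7.488 + 13.90·59.50)/571.0 = 8.754 mg/L.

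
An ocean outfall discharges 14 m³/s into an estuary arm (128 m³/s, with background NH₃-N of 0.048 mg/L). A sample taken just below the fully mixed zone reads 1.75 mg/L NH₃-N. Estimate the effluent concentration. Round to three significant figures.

Mass balance: 128.0·0.04800 + 14.00·Cₑ = 142.0·1.750
→ Cₑ = (142.0·1.750 − 128.0·0.04800) / 14.00 = 17.31 mg/L.

17.3 mg/L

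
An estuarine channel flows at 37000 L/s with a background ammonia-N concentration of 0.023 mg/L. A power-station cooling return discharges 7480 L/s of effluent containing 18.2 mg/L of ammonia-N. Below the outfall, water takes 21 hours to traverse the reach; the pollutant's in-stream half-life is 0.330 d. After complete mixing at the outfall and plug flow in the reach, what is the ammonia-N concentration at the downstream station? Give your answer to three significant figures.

Mass balance: C = (37000·0.02300 + 7480·18.20) / 44480 = 137000/44480 = 3.080 mg/L.
Half-life 0.330 d → k = ln 2 / 0.330 = 2.100 d⁻¹.
Applying C = C₀e^(−kt): 3.080 × 0.1592 = 0.4901 mg/L.

0.490 mg/L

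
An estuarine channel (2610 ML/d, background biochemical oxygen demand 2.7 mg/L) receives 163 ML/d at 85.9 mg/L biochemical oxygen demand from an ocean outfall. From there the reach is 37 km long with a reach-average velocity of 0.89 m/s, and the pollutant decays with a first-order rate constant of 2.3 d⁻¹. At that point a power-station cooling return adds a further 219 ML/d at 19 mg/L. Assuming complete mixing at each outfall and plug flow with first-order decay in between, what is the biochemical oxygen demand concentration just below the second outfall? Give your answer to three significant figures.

Conservation of mass: C = (2610·2.700 + 163.0·85.90) / 2773 = 21050/2773 = 7.591 mg/L; combined flow 2773 ML/d.
Travel time t = 37·1000 / 0.89 = 41570 s = 11.55 h.
First-order decay: C = 7.591·exp(−k·t) = 7.591·0.3307 = 2.510 mg/L.
At the second outfall, C = (2773·2.510 + 219.0·19.00) / (2773 + 219.0) = 3.717 mg/L.

3.72 mg/L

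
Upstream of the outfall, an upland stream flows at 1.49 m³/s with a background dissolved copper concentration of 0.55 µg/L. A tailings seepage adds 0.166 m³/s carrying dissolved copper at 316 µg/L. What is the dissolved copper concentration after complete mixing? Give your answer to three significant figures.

Mass balance: C = (1.490·0.5500 + 0.1660·316.0) / 1.656 = 53.28/1.656 = 32.17 µg/L.

32.2 µg/L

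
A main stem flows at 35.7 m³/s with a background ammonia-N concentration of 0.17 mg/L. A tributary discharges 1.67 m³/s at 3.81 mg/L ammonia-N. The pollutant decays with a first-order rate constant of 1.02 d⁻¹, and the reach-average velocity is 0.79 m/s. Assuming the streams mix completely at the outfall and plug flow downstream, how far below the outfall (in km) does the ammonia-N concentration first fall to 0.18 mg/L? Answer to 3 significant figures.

41.1 km

After mixing, C = (35.70·0.1700 + 1.670·3.810) / 37.37 = 12.43/37.37 = 0.3327 mg/L.
Set 0.3327·exp(−k·t) = 0.18 → t = ln(0.3327/0.18)/k = 52020 s = 14.45 h.
Distance = v·t = 0.79·52020 = 41100 m = 41.10 km.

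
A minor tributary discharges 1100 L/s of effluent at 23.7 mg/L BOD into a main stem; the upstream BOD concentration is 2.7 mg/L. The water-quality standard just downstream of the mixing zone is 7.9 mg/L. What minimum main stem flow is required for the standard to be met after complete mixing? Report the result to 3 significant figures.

3340 L/s

Set C_mix = 7.9: (Q·2.700 + 1100·23.70) / (Q + 1100) = 7.9
→ Q = 1100·(23.70 − 7.9)/(7.9 − 2.700) = 3342 L/s.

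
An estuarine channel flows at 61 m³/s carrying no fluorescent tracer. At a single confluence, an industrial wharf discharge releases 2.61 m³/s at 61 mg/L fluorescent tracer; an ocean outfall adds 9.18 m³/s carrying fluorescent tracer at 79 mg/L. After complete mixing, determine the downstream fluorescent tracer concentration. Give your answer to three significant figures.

12.2 mg/L

Mass balance: C = (61.00·0 + 2.610·61.00 + 9.180·79.00) / 72.79 = 884.4/72.79 = 12.15 mg/L.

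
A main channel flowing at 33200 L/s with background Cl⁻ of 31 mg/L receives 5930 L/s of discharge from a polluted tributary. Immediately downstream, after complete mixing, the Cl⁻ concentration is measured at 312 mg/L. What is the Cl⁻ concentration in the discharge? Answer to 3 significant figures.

Mass balance: 33200·31.00 + 5930·Cₑ = 39130·312.0
→ Cₑ = (39130·312.0 − 33200·31.00) / 5930 = 1885 mg/L.

1890 mg/L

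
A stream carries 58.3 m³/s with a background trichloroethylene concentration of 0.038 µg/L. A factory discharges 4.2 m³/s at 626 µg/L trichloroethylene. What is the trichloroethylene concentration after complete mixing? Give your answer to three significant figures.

42.1 µg/L

After mixing, C = (58.30·0.03800 + 4.200·626.0) / 62.50 = 2631/62.50 = 42.10 µg/L.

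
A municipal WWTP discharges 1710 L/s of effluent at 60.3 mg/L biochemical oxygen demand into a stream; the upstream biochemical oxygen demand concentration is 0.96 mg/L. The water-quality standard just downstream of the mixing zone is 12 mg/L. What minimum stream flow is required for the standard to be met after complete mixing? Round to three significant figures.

7480 L/s

Set C_mix = 12: (Q·0.9600 + 1710·60.30) / (Q + 1710) = 12
→ Q = 1710·(60.30 − 12)/(12 − 0.9600) = 7481 L/s.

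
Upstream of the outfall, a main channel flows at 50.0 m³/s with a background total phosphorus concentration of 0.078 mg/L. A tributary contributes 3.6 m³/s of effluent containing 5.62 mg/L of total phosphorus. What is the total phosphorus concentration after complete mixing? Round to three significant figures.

0.450 mg/L

Flow-weighted average: C = (50.00·0.07800 + 3.600·5.620) / 53.60 = 24.13/53.60 = 0.4502 mg/L.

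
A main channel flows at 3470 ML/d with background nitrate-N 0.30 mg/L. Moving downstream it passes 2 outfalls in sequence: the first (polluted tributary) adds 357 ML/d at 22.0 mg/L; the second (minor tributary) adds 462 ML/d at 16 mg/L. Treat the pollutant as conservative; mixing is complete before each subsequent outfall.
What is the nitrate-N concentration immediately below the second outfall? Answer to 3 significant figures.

Outfall 1: combined Q = 3827 ML/d; C = (3470·0.3000 + 357.0·22.00)/3827 = 2.324 mg/L.
Outfall 2: combined Q = 4289 ML/d; C = (3827·2.324 + 462.0·16.00)/4289 = 3.797 mg/L.

3.80 mg/L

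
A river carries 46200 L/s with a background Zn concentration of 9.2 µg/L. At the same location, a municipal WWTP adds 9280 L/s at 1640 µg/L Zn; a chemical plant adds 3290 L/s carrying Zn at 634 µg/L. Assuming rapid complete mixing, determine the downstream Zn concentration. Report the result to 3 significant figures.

302 µg/L

Mixed concentration C = ΣQC/ΣQ = (46200·9.200 + 9280·1640 + 3290·634.0) / 58770 = 17730000/58770 = 301.7 µg/L.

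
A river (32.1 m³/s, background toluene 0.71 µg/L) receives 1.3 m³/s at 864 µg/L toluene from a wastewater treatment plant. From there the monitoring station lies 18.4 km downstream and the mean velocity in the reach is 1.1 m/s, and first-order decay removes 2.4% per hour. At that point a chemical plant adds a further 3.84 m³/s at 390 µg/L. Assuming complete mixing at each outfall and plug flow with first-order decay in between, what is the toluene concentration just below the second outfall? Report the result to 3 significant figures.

After mixing, C = (32.10·0.7100 + 1.300·864.0) / 33.40 = 1146/33.40 = 34.31 µg/L; combined flow 33.40 m³/s.
Travel time t = 18.4·1000 / 1.1 = 16730 s = 4.646 h.
2.4%/h lost → k = −ln(1 − 0.024) = 0.02429 h⁻¹.
After decay, C = 34.31 × e^(−kt) = 34.31 × 0.8933 = 30.65 µg/L.
At the second outfall, C = (33.40·30.65 + 3.840·390.0) / (33.40 + 3.840) = 67.70 µg/L.

67.7 µg/L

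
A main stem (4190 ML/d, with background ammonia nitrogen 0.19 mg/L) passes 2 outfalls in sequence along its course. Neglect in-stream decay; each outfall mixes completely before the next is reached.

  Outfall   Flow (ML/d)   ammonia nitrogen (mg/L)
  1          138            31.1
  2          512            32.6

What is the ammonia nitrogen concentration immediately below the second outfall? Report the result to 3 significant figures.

Below outfall 1: Q → 4328 ML/d, C = (4190·0.1900 + 138.0·31.10)/4328 = 1.176 mg/L.
Below outfall 2: Q → 4840 ML/d, C = (4328·1.176 + 512.0·32.60)/4840 = 4.500 mg/L.

4.50 mg/L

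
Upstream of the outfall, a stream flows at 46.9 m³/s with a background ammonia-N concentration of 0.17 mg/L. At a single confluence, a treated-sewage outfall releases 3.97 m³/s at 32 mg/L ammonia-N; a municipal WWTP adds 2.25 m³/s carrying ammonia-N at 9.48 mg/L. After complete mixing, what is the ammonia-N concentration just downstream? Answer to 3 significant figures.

2.94 mg/L

Flow-weighted average: C = (46.90·0.1700 + 3.970·32.00 + 2.250·9.480) / 53.12 = 156.3/53.12 = 2.943 mg/L.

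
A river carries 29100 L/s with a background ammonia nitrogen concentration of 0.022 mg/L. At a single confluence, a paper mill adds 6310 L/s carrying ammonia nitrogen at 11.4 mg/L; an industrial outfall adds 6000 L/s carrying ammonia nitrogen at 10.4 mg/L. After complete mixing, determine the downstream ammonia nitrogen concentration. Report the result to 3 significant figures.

Mass balance: C = (29100·0.02200 + 6310·11.40 + 6000·10.40) / 41410 = 135000/41410 = 3.259 mg/L.

3.26 mg/L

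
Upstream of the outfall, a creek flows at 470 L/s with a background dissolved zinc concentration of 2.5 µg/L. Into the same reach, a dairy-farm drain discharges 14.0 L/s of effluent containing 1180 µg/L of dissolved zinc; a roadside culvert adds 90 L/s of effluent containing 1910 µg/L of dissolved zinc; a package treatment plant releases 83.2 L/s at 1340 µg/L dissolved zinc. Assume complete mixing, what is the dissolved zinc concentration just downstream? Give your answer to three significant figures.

Conservation of mass: C = (470.0·2.500 + 14.00·1180 + 90.00·1910 + 83.20·1340) / 657.2 = 301100/657.2 = 458.1 µg/L.

458 µg/L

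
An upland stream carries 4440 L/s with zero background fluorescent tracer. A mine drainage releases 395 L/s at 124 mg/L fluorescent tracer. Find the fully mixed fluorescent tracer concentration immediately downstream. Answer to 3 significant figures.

10.1 mg/L

Flow-weighted average: C = (4440·0 + 395.0·124.0) / 4835 = 48980/4835 = 10.13 mg/L.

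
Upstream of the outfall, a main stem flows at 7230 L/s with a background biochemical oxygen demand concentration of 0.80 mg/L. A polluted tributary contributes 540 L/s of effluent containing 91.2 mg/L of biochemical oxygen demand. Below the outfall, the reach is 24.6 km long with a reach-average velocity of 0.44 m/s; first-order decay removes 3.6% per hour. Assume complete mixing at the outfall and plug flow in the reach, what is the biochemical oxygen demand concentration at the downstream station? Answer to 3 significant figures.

Flow-weighted average: C = (7230·0.8000 + 540.0·91.20) / 7770 = 55030/7770 = 7.083 mg/L.
Travel time t = 24.6·1000 / 0.44 = 55910 s = 15.53 h.
3.6%/h lost → k = −ln(1 − 0.036) = 0.03666 h⁻¹.
First-order decay: C = 7.083·exp(−k·t) = 7.083·0.5659 = 4.008 mg/L.

4.01 mg/L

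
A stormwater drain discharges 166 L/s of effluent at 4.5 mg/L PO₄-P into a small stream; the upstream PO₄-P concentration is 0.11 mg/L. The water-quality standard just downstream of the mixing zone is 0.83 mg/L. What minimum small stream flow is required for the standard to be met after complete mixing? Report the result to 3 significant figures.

Set C_mix = 0.83: (Q·0.1100 + 166.0·4.500) / (Q + 166.0) = 0.83
→ Q = 166.0·(4.500 − 0.83)/(0.83 − 0.1100) = 846.1 L/s.

846 L/s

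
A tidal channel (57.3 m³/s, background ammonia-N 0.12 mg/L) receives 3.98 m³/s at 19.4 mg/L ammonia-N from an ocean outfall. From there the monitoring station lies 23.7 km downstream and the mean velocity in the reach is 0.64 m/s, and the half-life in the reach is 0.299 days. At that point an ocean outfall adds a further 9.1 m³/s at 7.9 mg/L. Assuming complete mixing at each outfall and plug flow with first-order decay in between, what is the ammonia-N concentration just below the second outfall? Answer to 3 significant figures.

Flow-weighted average: C = (57.30·0.1200 + 3.980·19.40) / 61.28 = 84.09/61.28 = 1.372 mg/L; combined flow 61.28 m³/s.
Travel time t = 23.7·1000 / 0.64 = 37030 s = 10.29 h.
Half-life 0.299 d → k = ln 2 / 0.299 = 2.318 d⁻¹.
Decay over the reach: 1.372·exp(−kt) = 1.372·0.3702 = 0.5080 mg/L.
At the second outfall, C = (61.28·0.5080 + 9.100·7.900) / (61.28 + 9.100) = 1.464 mg/L.

1.46 mg/L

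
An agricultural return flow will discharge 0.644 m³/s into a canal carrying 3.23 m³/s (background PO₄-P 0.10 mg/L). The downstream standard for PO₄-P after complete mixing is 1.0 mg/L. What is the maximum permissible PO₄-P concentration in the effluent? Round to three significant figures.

5.51 mg/L

At the limit, (Qr·Cr + Qe·Cₑ)/(Qr + Qe) = 1.0:
Cₑ = (3.874·1.0 − 3.230·0.1000) / 0.6440 = 5.514 mg/L.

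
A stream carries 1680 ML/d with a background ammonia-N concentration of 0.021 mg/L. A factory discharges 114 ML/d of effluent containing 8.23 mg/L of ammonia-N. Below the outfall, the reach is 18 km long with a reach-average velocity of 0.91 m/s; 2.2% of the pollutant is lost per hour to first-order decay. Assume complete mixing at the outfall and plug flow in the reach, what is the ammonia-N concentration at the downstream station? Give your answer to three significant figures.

0.480 mg/L

Mixed concentration C = ΣQC/ΣQ = (1680·0.02100 + 114.0·8.230) / 1794 = 973.5/1794 = 0.5426 mg/L.
Travel time t = 18·1000 / 0.91 = 19780 s = 5.495 h.
2.2%/h lost → k = −ln(1 − 0.022) = 0.02225 h⁻¹.
Decay over the reach: 0.5426·exp(−kt) = 0.5426·0.8849 = 0.4802 mg/L.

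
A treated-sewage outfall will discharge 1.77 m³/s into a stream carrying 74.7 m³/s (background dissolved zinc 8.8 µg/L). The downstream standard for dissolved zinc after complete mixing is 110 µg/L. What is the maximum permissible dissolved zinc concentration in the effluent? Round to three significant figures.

4380 µg/L

At the limit, (Qr·Cr + Qe·Cₑ)/(Qr + Qe) = 110:
Cₑ = (76.47·110 − 74.70·8.800) / 1.770 = 4381 µg/L.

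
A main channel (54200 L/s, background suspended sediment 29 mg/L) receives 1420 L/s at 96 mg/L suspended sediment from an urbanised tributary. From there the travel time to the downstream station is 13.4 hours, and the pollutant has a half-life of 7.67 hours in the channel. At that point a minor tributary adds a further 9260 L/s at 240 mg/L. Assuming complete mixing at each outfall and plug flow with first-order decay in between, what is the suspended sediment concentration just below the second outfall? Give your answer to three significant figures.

Mixed concentration C = ΣQC/ΣQ = (54200·29.00 + 1420·96.00) / 55620 = 1708000/55620 = 30.71 mg/L; combined flow 55620 L/s.
Half-life 7.67 h → k = ln 2 / 7.67 = 0.09037 h⁻¹ = 2.169 d⁻¹.
After decay, C = 30.71 × e^(−kt) = 30.71 × 0.2979 = 9.149 mg/L.
Second outfall: C = (55620·9.149 + 9260·240.0)/64880 = 42.10 mg/L.

42.1 mg/L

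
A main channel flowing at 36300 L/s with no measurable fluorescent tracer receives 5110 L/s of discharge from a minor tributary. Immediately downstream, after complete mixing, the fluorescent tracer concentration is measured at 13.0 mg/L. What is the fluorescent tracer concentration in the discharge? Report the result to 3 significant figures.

Mass balance: 36300·0 + 5110·Cₑ = 41410·13.00
→ Cₑ = (41410·13.00 − 36300·0) / 5110 = 105.3 mg/L.

105 mg/L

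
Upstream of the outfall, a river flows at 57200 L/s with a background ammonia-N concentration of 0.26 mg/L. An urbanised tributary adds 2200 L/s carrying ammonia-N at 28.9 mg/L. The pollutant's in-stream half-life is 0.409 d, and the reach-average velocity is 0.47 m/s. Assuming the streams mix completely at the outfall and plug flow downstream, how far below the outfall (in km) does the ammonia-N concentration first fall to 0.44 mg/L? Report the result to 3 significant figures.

Mass balance: C = (57200·0.2600 + 2200·28.90) / 59400 = 78450/59400 = 1.321 mg/L.
Half-life 0.409 d → k = ln 2 / 0.409 = 1.695 d⁻¹.
Set 1.321·exp(−k·t) = 0.44 → t = ln(1.321/0.44)/k = 56040 s = 15.57 h.
Distance = v·t = 0.47·56040 = 26340 m = 26.34 km.

26.3 km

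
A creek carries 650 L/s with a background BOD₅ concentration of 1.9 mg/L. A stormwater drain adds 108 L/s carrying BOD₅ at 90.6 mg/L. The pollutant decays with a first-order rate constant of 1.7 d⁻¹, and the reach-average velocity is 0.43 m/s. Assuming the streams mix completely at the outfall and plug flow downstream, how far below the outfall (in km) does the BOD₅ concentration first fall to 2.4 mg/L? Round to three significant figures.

39.4 km

Mass balance: C = (650.0·1.900 + 108.0·90.60) / 758.0 = 11020/758.0 = 14.54 mg/L.
Set 14.54·exp(−k·t) = 2.4 → t = ln(14.54/2.4)/k = 91550 s = 25.43 h.
Distance = v·t = 0.43·91550 = 39370 m = 39.37 km.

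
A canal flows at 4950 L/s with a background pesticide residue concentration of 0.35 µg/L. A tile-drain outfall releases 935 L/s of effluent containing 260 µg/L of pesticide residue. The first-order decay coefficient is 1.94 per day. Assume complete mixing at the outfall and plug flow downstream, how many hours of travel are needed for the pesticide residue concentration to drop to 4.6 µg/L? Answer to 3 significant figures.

27.2 h

Mixed concentration C = ΣQC/ΣQ = (4950·0.3500 + 935.0·260.0) / 5885 = 244800/5885 = 41.60 µg/L.
41.60·exp(−k·t) = 4.6 → t = ln(41.60/4.6)/k = 98070 s = 27.24 h.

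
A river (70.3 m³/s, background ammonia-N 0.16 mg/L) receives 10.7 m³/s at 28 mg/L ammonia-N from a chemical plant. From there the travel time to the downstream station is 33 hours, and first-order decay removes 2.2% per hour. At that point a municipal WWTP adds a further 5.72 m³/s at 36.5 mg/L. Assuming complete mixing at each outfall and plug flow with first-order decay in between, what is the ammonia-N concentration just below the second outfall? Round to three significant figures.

4.13 mg/L

Mass balance: C = (70.30·0.1600 + 10.70·28.00) / 81.00 = 310.8/81.00 = 3.838 mg/L; combined flow 81.00 m³/s.
2.2%/h lost → k = −ln(1 − 0.022) = 0.02225 h⁻¹.
Applying C = C₀e^(−kt): 3.838 × 0.4799 = 1.842 mg/L.
Second outfall: C = (81.00·1.842 + 5.720·36.50)/86.72 = 4.128 mg/L.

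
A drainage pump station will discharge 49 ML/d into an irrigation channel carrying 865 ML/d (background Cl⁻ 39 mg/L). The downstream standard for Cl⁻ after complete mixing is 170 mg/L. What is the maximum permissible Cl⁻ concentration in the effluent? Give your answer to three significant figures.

2480 mg/L

At the limit, (Qr·Cr + Qe·Cₑ)/(Qr + Qe) = 170:
Cₑ = (914.0·170 − 865.0·39.00) / 49.00 = 2483 mg/L.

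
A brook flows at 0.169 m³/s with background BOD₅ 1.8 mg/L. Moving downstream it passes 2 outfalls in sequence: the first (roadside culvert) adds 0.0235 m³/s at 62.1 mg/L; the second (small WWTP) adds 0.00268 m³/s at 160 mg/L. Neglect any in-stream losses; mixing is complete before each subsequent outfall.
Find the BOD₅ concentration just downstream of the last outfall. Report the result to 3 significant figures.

11.2 mg/L

Below outfall 1: Q → 0.1925 m³/s, C = (0.1690·1.800 + 0.02350·62.10)/0.1925 = 9.161 mg/L.
Below outfall 2: Q → 0.1952 m³/s, C = (0.1925·9.161 + 0.002680·160.0)/0.1952 = 11.23 mg/L.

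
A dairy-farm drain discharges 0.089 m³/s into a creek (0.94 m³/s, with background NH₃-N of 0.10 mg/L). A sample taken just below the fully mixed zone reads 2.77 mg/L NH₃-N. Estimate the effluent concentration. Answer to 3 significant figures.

Mass balance: 0.9400·0.1000 + 0.08900·Cₑ = 1.029·2.770
→ Cₑ = (1.029·2.770 − 0.9400·0.1000) / 0.08900 = 30.97 mg/L.

31.0 mg/L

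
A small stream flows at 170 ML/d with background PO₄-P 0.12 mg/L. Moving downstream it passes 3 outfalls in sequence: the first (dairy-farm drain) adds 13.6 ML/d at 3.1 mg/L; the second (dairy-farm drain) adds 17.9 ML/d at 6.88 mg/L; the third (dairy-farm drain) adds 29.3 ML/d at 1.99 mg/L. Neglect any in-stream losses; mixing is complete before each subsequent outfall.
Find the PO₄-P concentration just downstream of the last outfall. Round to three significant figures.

After outfall 1: Q = 170.0 + 13.60 = 183.6 ML/d; C = (170.0·0.1200 + 13.60·3.100)/183.6 = 0.3407 mg/L.
After outfall 2: Q = 183.6 + 17.90 = 201.5 ML/d; C = (183.6·0.3407 + 17.90·6.880)/201.5 = 0.9216 mg/L.
After outfall 3: Q = 201.5 + 29.30 = 230.8 ML/d; C = (201.5·0.9216 + 29.30·1.990)/230.8 = 1.057 mg/L.

1.06 mg/L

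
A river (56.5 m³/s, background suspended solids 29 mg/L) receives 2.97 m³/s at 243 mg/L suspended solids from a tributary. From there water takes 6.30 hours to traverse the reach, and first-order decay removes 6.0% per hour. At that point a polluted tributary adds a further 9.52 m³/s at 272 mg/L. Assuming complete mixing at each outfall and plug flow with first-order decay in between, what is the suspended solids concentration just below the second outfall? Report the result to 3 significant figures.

Conservation of mass: C = (56.50·29.00 + 2.970·243.0) / 59.47 = 2360/59.47 = 39.69 mg/L; combined flow 59.47 m³/s.
6.0%/h lost → k = −ln(1 − 0.06) = 0.06188 h⁻¹.
Decay over the reach: 39.69·exp(−kt) = 39.69·0.6772 = 26.88 mg/L.
Second outfall: C = (59.47·26.88 + 9.520·272.0)/68.99 = 60.70 mg/L.

60.7 mg/L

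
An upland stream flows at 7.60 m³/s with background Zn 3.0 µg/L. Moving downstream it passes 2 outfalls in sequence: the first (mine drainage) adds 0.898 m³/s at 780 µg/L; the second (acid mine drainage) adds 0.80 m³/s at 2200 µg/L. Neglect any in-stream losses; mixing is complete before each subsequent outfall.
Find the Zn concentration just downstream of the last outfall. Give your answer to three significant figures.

267 µg/L

Outfall 1: combined Q = 8.498 m³/s; C = (7.600·3.000 + 0.8980·780.0)/8.498 = 85.11 µg/L.
Outfall 2: combined Q = 9.298 m³/s; C = (8.498·85.11 + 0.8000·2200)/9.298 = 267.1 µg/L.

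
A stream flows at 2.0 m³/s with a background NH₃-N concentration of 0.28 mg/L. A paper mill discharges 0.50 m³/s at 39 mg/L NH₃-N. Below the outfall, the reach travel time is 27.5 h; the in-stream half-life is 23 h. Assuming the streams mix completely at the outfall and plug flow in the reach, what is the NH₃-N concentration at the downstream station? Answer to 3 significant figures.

Mixed concentration C = ΣQC/ΣQ = (2.000·0.2800 + 0.5000·39.00) / 2.500 = 20.06/2.500 = 8.024 mg/L.
Half-life 23 h → k = ln 2 / 23 = 0.03014 h⁻¹ = 0.7233 d⁻¹.
After decay, C = 8.024 × e^(−kt) = 8.024 × 0.4366 = 3.503 mg/L.

3.50 mg/L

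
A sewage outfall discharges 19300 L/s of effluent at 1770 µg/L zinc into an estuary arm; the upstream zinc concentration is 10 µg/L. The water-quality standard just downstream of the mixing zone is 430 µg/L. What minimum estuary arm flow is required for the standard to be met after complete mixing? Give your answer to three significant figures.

Set C_mix = 430: (Q·10.00 + 19300·1770) / (Q + 19300) = 430
→ Q = 19300·(1770 − 430)/(430 − 10.00) = 61580 L/s.

61600 L/s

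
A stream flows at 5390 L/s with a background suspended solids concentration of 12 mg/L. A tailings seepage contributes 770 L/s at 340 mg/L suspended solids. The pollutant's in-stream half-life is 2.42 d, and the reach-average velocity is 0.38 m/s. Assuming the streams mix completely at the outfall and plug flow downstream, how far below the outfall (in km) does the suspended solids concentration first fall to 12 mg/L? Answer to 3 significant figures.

Mass balance: C = (5390·12.00 + 770.0·340.0) / 6160 = 326500/6160 = 53.00 mg/L.
Half-life 2.42 d → k = ln 2 / 2.42 = 0.2864 d⁻¹.
Set 53.00·exp(−k·t) = 12 → t = ln(53.00/12)/k = 448100 s = 124.5 h.
Distance = v·t = 0.38·448100 = 170300 m = 170.3 km.

170 km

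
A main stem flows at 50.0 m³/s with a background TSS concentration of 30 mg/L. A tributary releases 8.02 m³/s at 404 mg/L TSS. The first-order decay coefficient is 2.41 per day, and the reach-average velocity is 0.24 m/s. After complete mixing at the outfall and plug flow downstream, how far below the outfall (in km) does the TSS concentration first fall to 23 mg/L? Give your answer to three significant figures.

After mixing, C = (50.00·30.00 + 8.020·404.0) / 58.02 = 4740/58.02 = 81.70 mg/L.
Set 81.70·exp(−k·t) = 23 → t = ln(81.70/23)/k = 45440 s = 12.62 h.
Distance = v·t = 0.24·45440 = 10910 m = 10.91 km.

10.9 km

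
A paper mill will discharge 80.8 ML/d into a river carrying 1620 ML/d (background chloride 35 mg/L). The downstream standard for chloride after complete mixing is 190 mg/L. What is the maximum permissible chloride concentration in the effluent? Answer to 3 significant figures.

At the limit, (Qr·Cr + Qe·Cₑ)/(Qr + Qe) = 190:
Cₑ = (1701·190 − 1620·35.00) / 80.80 = 3298 mg/L.

3300 mg/L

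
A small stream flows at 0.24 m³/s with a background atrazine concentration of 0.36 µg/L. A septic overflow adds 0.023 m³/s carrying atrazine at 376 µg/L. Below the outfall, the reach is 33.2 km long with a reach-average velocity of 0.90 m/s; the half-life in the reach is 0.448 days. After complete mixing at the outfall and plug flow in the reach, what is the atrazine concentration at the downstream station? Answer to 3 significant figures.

17.2 µg/L

Conservation of mass: C = (0.2400·0.3600 + 0.02300·376.0) / 0.2630 = 8.734/0.2630 = 33.21 µg/L.
Travel time t = 33.2·1000 / 0.90 = 36890 s = 10.25 h.
Half-life 0.448 d → k = ln 2 / 0.448 = 1.547 d⁻¹.
Decay over the reach: 33.21·exp(−kt) = 33.21·0.5165 = 17.15 µg/L.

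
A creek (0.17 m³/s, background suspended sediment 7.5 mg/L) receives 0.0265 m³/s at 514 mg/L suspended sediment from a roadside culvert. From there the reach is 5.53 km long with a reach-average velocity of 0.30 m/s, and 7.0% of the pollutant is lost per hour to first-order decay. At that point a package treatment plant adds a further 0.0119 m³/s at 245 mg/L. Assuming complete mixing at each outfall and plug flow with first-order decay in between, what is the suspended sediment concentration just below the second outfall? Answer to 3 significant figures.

63.3 mg/L

Flow-weighted average: C = (0.1700·7.500 + 0.02650·514.0) / 0.1965 = 14.90/0.1965 = 75.81 mg/L; combined flow 0.1965 m³/s.
Travel time t = 5.53·1000 / 0.30 = 18430 s = 5.120 h.
7.0%/h lost → k = −ln(1 − 0.07) = 0.07257 h⁻¹.
Applying C = C₀e^(−kt): 75.81 × 0.6896 = 52.28 mg/L.
Second outfall: C = (0.1965·52.28 + 0.01190·245.0)/0.2084 = 63.28 mg/L.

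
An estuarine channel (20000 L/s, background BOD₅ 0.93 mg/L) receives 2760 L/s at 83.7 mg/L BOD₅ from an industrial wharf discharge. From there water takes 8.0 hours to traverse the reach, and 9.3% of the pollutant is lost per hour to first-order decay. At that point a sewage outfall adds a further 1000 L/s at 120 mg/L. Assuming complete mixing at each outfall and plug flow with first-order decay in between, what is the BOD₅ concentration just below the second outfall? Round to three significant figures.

9.86 mg/L

Mixed concentration C = ΣQC/ΣQ = (20000·0.9300 + 2760·83.70) / 22760 = 249600/22760 = 10.97 mg/L; combined flow 22760 L/s.
9.3%/h lost → k = −ln(1 − 0.093) = 0.09761 h⁻¹.
First-order decay: C = 10.97·exp(−k·t) = 10.97·0.4580 = 5.023 mg/L.
At the second outfall, C = (22760·5.023 + 1000·120.0) / (22760 + 1000) = 9.862 mg/L.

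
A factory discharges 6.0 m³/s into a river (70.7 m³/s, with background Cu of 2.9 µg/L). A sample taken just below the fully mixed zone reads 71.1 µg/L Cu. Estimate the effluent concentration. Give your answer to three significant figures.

875 µg/L

Mass balance: 70.70·2.900 + 6.000·Cₑ = 76.70·71.10
→ Cₑ = (76.70·71.10 − 70.70·2.900) / 6.000 = 874.7 µg/L.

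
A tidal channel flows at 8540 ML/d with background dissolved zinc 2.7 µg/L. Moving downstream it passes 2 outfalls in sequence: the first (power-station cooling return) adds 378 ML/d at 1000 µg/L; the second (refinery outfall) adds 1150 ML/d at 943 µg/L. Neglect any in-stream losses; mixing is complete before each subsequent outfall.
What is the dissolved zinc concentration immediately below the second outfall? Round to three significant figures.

148 µg/L

After outfall 1: Q = 8540 + 378.0 = 8918 ML/d; C = (8540·2.700 + 378.0·1000)/8918 = 44.97 µg/L.
After outfall 2: Q = 8918 + 1150 = 10070 ML/d; C = (8918·44.97 + 1150·943.0)/10070 = 147.5 µg/L.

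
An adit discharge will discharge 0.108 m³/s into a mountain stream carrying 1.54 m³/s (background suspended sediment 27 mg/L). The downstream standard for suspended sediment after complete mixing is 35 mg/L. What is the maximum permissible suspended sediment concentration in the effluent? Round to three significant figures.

149 mg/L

At the limit, (Qr·Cr + Qe·Cₑ)/(Qr + Qe) = 35:
Cₑ = (1.648·35 − 1.540·27.00) / 0.1080 = 149.1 mg/L.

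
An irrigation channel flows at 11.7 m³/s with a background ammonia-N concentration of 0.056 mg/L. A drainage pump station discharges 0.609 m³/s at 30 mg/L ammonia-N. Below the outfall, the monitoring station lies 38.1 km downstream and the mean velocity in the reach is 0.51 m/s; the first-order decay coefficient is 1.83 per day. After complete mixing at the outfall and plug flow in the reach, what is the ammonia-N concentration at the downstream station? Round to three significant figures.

After mixing, C = (11.70·0.05600 + 0.6090·30.00) / 12.31 = 18.93/12.31 = 1.538 mg/L.
Travel time t = 38.1·1000 / 0.51 = 74710 s = 20.75 h.
First-order decay: C = 1.538·exp(−k·t) = 1.538·0.2055 = 0.3160 mg/L.

0.316 mg/L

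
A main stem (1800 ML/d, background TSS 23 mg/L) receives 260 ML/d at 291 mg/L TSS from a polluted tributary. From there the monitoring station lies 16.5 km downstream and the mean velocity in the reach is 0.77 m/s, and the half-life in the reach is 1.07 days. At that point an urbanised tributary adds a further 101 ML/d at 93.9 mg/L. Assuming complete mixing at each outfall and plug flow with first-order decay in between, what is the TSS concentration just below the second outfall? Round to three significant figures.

Conservation of mass: C = (1800·23.00 + 260.0·291.0) / 2060 = 117100/2060 = 56.83 mg/L; combined flow 2060 ML/d.
Travel time t = 16.5·1000 / 0.77 = 21430 s = 5.952 h.
Half-life 1.07 d → k = ln 2 / 1.07 = 0.6478 d⁻¹.
Decay over the reach: 56.83·exp(−kt) = 56.83·0.8516 = 48.39 mg/L.
Second outfall: C = (2060·48.39 + 101.0·93.90)/2161 = 50.52 mg/L.

50.5 mg/L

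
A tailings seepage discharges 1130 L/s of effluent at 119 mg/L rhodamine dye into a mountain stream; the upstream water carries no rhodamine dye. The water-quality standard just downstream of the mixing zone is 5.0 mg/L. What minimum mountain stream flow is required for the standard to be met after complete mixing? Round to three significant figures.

Set C_mix = 5.0: (Q·0 + 1130·119.0) / (Q + 1130) = 5.0
→ Q = 1130·(119.0 − 5.0)/(5.0 − 0) = 25760 L/s.

25800 L/s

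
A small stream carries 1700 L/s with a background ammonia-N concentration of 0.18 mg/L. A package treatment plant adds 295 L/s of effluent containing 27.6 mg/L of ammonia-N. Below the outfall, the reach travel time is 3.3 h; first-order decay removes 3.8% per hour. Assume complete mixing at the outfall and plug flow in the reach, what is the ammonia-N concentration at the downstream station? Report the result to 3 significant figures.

Conservation of mass: C = (1700·0.1800 + 295.0·27.60) / 1995 = 8448/1995 = 4.235 mg/L.
3.8%/h lost → k = −ln(1 − 0.038) = 0.03874 h⁻¹.
First-order decay: C = 4.235·exp(−k·t) = 4.235·0.8800 = 3.726 mg/L.

3.73 mg/L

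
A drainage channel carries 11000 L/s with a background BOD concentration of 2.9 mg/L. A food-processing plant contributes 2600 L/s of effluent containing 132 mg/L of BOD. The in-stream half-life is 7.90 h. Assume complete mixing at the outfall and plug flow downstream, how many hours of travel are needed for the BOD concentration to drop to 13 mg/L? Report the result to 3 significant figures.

Flow-weighted average: C = (11000·2.900 + 2600·132.0) / 13600 = 375100/13600 = 27.58 mg/L.
Half-life 7.90 h → k = ln 2 / 7.90 = 0.08774 h⁻¹ = 2.106 d⁻¹.
27.58·exp(−k·t) = 13 → t = ln(27.58/13)/k = 30860 s = 8.573 h.

8.57 h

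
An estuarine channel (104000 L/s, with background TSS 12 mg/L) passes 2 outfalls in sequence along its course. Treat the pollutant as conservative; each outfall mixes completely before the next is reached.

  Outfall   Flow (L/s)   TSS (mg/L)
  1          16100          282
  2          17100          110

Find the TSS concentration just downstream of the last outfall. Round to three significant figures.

55.9 mg/L

After outfall 1: Q = 104000 + 16100 = 120100 L/s; C = (104000·12.00 + 16100·282.0)/120100 = 48.19 mg/L.
After outfall 2: Q = 120100 + 17100 = 137200 L/s; C = (120100·48.19 + 17100·110.0)/137200 = 55.90 mg/L.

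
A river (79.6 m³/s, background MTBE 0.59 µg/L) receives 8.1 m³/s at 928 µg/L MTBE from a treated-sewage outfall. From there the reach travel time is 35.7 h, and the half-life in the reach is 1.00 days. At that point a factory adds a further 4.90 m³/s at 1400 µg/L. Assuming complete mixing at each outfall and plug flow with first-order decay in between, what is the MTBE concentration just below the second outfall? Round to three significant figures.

103 µg/L

After mixing, C = (79.60·0.5900 + 8.100·928.0) / 87.70 = 7564/87.70 = 86.25 µg/L; combined flow 87.70 m³/s.
Half-life 1.00 d → k = ln 2 / 1.00 = 0.6931 d⁻¹.
First-order decay: C = 86.25·exp(−k·t) = 86.25·0.3566 = 30.76 µg/L.
At the second outfall, C = (87.70·30.76 + 4.900·1400) / (87.70 + 4.900) = 103.2 µg/L.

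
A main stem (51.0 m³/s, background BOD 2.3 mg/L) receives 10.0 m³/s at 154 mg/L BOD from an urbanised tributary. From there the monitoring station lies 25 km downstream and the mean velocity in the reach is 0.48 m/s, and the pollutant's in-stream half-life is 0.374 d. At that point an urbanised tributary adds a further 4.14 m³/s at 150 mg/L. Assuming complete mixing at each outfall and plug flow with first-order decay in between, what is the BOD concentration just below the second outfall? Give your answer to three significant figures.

17.9 mg/L

Mixed concentration C = ΣQC/ΣQ = (51.00·2.300 + 10.00·154.0) / 61.00 = 1657/61.00 = 27.17 mg/L; combined flow 61.00 m³/s.
Travel time t = 25·1000 / 0.48 = 52080 s = 14.47 h.
Half-life 0.374 d → k = ln 2 / 0.374 = 1.853 d⁻¹.
Decay over the reach: 27.17·exp(−kt) = 27.17·0.3272 = 8.889 mg/L.
At the second outfall, C = (61.00·8.889 + 4.140·150.0) / (61.00 + 4.140) = 17.86 mg/L.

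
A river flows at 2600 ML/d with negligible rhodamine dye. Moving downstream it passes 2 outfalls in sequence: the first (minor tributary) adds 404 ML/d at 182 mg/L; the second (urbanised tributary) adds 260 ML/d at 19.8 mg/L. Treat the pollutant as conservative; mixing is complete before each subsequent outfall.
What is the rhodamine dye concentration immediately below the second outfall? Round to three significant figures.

Below outfall 1: Q → 3004 ML/d, C = (2600·0 + 404.0·182.0)/3004 = 24.48 mg/L.
Below outfall 2: Q → 3264 ML/d, C = (3004·24.48 + 260.0·19.80)/3264 = 24.10 mg/L.

24.1 mg/L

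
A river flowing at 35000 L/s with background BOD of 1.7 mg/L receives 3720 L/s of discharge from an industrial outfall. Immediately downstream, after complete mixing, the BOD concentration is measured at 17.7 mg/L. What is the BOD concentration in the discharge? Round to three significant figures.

Mass balance: 35000·1.700 + 3720·Cₑ = 38720·17.70
→ Cₑ = (38720·17.70 − 35000·1.700) / 3720 = 168.2 mg/L.

168 mg/L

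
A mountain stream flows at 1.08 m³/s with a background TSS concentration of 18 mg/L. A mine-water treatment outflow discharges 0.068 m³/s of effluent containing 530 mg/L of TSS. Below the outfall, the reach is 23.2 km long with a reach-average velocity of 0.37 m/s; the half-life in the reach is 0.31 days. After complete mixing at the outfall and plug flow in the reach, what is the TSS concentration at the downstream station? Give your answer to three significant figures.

After mixing, C = (1.080·18.00 + 0.06800·530.0) / 1.148 = 55.48/1.148 = 48.33 mg/L.
Travel time t = 23.2·1000 / 0.37 = 62700 s = 17.42 h.
Half-life 0.31 d → k = ln 2 / 0.31 = 2.236 d⁻¹.
After decay, C = 48.33 × e^(−kt) = 48.33 × 0.1974 = 9.538 mg/L.

9.54 mg/L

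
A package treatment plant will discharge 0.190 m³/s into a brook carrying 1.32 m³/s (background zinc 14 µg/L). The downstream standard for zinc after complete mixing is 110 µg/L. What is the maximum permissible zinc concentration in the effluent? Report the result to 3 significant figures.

777 µg/L

At the limit, (Qr·Cr + Qe·Cₑ)/(Qr + Qe) = 110:
Cₑ = (1.510·110 − 1.320·14.00) / 0.1900 = 776.9 µg/L.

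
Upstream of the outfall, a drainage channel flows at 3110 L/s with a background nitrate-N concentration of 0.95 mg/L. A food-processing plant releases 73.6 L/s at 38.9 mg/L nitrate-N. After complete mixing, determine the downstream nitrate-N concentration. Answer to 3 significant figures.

1.83 mg/L

Mass balance: C = (3110·0.9500 + 73.60·38.90) / 3184 = 5818/3184 = 1.827 mg/L.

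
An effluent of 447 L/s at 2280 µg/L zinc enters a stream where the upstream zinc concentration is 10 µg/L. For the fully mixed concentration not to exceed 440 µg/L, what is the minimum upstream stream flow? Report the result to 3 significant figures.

1910 L/s

Set C_mix = 440: (Q·10.00 + 447.0·2280) / (Q + 447.0) = 440
→ Q = 447.0·(2280 − 440)/(440 − 10.00) = 1913 L/s.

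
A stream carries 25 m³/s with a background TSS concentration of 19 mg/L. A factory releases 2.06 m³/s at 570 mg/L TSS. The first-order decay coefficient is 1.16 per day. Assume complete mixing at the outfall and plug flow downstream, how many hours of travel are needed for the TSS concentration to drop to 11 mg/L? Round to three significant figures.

Mixed concentration C = ΣQC/ΣQ = (25.00·19.00 + 2.060·570.0) / 27.06 = 1649/27.06 = 60.95 mg/L.
60.95·exp(−k·t) = 11 → t = ln(60.95/11)/k = 127500 s = 35.42 h.

35.4 h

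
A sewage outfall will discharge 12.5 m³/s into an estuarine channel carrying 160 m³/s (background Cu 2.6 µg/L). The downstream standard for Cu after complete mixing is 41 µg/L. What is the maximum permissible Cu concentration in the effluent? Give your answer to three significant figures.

533 µg/L

At the limit, (Qr·Cr + Qe·Cₑ)/(Qr + Qe) = 41:
Cₑ = (172.5·41 − 160.0·2.600) / 12.50 = 532.5 µg/L.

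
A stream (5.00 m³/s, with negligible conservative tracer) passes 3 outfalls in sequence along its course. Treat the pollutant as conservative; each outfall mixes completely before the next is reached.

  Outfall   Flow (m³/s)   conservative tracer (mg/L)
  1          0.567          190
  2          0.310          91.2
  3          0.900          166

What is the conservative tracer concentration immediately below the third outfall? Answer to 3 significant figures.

42.1 mg/L

Outfall 1: combined Q = 5.567 m³/s; C = (5.000·0 + 0.5670·190.0)/5.567 = 19.35 mg/L.
Outfall 2: combined Q = 5.877 m³/s; C = (5.567·19.35 + 0.3100·91.20)/5.877 = 23.14 mg/L.
Outfall 3: combined Q = 6.777 m³/s; C = (5.877·23.14 + 0.9000·166.0)/6.777 = 42.11 mg/L.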